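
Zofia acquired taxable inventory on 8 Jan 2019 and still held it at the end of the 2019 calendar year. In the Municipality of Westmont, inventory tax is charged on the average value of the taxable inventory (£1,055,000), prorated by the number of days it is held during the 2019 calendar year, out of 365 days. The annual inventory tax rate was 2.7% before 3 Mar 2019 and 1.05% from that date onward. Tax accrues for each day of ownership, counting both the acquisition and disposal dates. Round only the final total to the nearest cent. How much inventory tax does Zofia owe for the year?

£13,440.41

8 Jan – 2 Mar 2019: 54 days at 2.7% → £1,055,000 × 2.7% × 54/365 = £4,214.2192
3 Mar – 31 Dec 2019: 304 days at 1.05% → £1,055,000 × 1.05% × 304/365 = £9,226.1918
Total = £13,440.4110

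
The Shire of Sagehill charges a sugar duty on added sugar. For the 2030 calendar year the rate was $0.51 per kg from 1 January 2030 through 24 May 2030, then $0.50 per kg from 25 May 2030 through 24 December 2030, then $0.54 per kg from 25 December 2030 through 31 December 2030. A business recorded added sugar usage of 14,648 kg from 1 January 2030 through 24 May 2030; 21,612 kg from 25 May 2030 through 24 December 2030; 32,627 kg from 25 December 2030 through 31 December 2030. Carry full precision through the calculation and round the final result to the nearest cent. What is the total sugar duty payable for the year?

$35,895.06

1 January – 24 May 2030: 14,648 kg at $0.51/kg → $7,470.48
25 May – 24 December 2030: 21,612 kg at $0.50/kg → $10,806.00
25 December – 31 December 2030: 32,627 kg at $0.54/kg → $17,618.58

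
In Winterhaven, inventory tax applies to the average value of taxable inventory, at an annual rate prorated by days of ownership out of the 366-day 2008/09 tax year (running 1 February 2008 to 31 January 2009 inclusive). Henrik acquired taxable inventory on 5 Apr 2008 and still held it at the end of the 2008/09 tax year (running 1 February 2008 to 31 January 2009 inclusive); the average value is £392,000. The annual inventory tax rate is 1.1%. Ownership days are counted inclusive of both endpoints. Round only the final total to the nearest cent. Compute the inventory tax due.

£3,557.99

Days held (5 Apr 2008 – 31 Jan 2009): 302 out of 366
Tax = £392,000 × 1.1% × 302/366 = £3,557.9891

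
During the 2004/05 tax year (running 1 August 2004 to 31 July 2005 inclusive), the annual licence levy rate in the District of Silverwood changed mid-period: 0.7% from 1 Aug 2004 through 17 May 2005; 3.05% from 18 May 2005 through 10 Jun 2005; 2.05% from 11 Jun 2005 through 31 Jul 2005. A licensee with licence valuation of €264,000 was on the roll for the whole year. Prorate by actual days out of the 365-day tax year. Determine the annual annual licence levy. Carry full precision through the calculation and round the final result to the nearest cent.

€2,753.92

1 Aug 2004 – 17 May 2005: 290 days at 0.7% → €264,000 × 0.7% × 290/365 = €1,468.2740
18 May – 10 Jun 2005: 24 days at 3.05% → €264,000 × 3.05% × 24/365 = €529.4466
11 Jun – 31 Jul 2005: 51 days at 2.05% → €264,000 × 2.05% × 51/365 = €756.1973
Total = €2,753.9178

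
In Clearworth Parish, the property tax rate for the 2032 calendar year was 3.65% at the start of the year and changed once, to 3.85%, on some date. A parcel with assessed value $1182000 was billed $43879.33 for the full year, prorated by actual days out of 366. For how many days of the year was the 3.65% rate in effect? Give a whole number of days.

Let d = days at the first rate; then 366 − d days at the second rate.
$1182000 × [3.65%·d + 3.85%·(366−d)] / 366 = $43879.33
Solving gives d = 252, so the new rate took effect on 9 Sep 2032.

252 days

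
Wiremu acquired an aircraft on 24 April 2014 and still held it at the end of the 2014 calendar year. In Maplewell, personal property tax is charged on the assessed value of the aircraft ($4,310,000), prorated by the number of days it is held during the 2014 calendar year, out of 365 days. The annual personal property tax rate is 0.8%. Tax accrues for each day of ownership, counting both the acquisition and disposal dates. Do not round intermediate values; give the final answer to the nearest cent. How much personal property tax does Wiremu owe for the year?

$23,805.37

Days held (24 April – 31 December 2014): 252 out of 365
Tax = $4,310,000 × 0.8% × 252/365 = $23,805.3699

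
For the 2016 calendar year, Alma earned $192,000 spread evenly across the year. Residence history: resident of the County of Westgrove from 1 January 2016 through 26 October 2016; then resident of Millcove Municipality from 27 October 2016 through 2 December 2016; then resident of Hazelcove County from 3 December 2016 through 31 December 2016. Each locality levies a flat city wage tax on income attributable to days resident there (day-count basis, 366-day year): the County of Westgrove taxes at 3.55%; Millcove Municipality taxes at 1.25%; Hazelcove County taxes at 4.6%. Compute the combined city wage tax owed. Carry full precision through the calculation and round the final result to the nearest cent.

The County of Westgrove, 1 January – 26 October 2016: 300 days → $192,000 × 3.55% × 300/366 = $5,586.8852
Millcove Municipality, 27 October – 2 December 2016: 37 days → $192,000 × 1.25% × 37/366 = $242.6230
Hazelcove County, 3 December – 31 December 2016: 29 days → $192,000 × 4.6% × 29/366 = $699.8033
Total = $6,529.3115

$6,529.31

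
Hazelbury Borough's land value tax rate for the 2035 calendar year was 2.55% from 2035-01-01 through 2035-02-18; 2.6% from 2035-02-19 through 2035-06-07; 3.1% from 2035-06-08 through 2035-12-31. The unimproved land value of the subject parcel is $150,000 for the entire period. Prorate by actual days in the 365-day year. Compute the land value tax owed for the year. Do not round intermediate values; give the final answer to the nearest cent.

2035-01-01 to 2035-02-18: 49 days at 2.55% → $150,000 × 2.55% × 49/365 = $513.4932
2035-02-19 to 2035-06-07: 109 days at 2.6% → $150,000 × 2.6% × 109/365 = $1,164.6575
2035-06-08 to 2035-12-31: 207 days at 3.1% → $150,000 × 3.1% × 207/365 = $2,637.1233
Total = $4,315.2740

$4,315.27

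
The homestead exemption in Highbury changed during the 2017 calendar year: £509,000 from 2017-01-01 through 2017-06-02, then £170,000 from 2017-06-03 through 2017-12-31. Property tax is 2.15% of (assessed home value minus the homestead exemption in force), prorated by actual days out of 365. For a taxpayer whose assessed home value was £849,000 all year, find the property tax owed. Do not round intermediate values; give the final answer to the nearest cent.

2017-01-01 to 2017-06-02: 153 days, exemption £509,000 → (£849,000 − £509,000) × 2.15% × 153/365 = £3,064.1918
2017-06-03 to 2017-12-31: 212 days, exemption £170,000 → (£849,000 − £170,000) × 2.15% × 212/365 = £8,479.1288
Total = £11,543.3205

£11,543.32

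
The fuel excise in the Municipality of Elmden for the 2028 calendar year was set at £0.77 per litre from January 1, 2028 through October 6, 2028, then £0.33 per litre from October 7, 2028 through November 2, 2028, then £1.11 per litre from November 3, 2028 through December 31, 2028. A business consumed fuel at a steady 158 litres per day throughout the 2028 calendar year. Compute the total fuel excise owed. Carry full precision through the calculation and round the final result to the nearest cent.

January 1 – October 6, 2028: 280 days × 158 litres/day = 44,240 litres at £0.77/litre → £34,064.80
October 7 – November 2, 2028: 27 days × 158 litres/day = 4,266 litres at £0.33/litre → £1,407.78
November 3 – December 31, 2028: 59 days × 158 litres/day = 9,322 litres at £1.11/litre → £10,347.42

£45,820.00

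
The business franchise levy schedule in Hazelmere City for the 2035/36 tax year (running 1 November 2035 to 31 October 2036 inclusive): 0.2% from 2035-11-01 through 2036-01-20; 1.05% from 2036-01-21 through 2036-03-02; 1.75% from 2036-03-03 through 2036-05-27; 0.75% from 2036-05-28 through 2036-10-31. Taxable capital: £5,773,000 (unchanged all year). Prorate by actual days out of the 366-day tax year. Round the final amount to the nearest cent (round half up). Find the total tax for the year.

£51,822.93

2035-11-01 to 2036-01-20: 81 days at 0.2% → £5,773,000 × 0.2% × 81/366 = £2,555.2623
2036-01-21 to 2036-03-02: 42 days at 1.05% → £5,773,000 × 1.05% × 42/366 = £6,955.9918
2036-03-03 to 2036-05-27: 86 days at 1.75% → £5,773,000 × 1.75% × 86/366 = £23,738.7022
2036-05-28 to 2036-10-31: 157 days at 0.75% → £5,773,000 × 0.75% × 157/366 = £18,572.9713
Total = £51,822.9276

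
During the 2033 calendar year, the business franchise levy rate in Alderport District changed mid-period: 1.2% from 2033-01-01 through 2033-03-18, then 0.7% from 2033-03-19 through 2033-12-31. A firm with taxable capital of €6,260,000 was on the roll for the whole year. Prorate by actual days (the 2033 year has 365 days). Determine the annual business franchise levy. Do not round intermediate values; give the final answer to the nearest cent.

2033-01-01 to 2033-03-18: 77 days at 1.2% → €6,260,000 × 1.2% × 77/365 = €15,847.2329
2033-03-19 to 2033-12-31: 288 days at 0.7% → €6,260,000 × 0.7% × 288/365 = €34,575.7808
Total = €50,423.0137

€50,423.01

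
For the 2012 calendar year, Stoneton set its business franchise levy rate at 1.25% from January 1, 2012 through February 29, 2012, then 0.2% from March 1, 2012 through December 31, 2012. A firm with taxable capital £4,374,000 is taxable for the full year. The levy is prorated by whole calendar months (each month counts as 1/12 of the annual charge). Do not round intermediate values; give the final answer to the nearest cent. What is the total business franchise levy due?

January 1 – February 29, 2012: 2 months at 1.25% → £4,374,000 × 1.25% × 2/12 = £9,112.5000
March 1 – December 31, 2012: 10 months at 0.2% → £4,374,000 × 0.2% × 10/12 = £7,290.0000
Total = £16,402.5000

£16,402.50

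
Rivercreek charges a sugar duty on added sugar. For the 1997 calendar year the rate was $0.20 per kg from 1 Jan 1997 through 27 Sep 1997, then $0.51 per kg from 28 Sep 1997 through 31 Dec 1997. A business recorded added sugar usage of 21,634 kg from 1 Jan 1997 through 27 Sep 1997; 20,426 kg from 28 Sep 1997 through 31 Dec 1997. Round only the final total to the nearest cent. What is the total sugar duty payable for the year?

1 Jan – 27 Sep 1997: 21,634 kg at $0.20/kg → $4,326.80
28 Sep – 31 Dec 1997: 20,426 kg at $0.51/kg → $10,417.26

$14,744.06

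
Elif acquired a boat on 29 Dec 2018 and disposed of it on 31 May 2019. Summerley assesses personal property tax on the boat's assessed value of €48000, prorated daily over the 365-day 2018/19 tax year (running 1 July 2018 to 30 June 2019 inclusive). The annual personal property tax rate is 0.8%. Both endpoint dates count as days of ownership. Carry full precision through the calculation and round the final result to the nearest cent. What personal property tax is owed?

Days held (29 Dec 2018 – 31 May 2019): 154 out of 365
Tax = €48000 × 0.8% × 154/365 = €162.0164

€162.02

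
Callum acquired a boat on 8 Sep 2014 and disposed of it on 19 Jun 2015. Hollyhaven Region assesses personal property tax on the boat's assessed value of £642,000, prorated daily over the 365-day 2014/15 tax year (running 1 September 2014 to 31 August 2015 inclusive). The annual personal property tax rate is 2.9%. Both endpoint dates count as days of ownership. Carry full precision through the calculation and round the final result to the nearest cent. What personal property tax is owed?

£14,537.34

Days held (8 Sep 2014 – 19 Jun 2015): 285 out of 365
Tax = £642,000 × 2.9% × 285/365 = £14,537.3425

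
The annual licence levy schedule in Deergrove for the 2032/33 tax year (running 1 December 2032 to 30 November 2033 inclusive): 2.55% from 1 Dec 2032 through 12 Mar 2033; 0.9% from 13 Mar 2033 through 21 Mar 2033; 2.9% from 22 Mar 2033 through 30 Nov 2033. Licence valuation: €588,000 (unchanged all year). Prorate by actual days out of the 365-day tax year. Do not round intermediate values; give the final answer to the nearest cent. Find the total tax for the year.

€16,186.92

1 Dec 2032 – 12 Mar 2033: 102 days at 2.55% → €588,000 × 2.55% × 102/365 = €4,190.1041
13 Mar – 21 Mar 2033: 9 days at 0.9% → €588,000 × 0.9% × 9/365 = €130.4877
22 Mar – 30 Nov 2033: 254 days at 2.9% → €588,000 × 2.9% × 254/365 = €11,866.3233
Total = €16,186.9151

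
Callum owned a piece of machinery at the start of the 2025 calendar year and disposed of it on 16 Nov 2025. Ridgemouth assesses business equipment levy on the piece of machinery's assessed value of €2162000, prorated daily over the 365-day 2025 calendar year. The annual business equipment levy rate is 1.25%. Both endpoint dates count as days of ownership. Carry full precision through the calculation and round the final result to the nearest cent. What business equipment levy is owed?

Days held (1 Jan – 16 Nov 2025): 320 out of 365
Tax = €2162000 × 1.25% × 320/365 = €23693.1507

€23693.15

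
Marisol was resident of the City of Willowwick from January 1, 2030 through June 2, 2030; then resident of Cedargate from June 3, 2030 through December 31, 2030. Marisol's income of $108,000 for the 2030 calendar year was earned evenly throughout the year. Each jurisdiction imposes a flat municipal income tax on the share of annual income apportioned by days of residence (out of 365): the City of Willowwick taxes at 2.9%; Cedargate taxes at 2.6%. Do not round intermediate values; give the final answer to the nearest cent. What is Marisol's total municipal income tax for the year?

$2,943.81

The City of Willowwick, January 1 – June 2, 2030: 153 days → $108,000 × 2.9% × 153/365 = $1,312.8658
Cedargate, June 3 – December 31, 2030: 212 days → $108,000 × 2.6% × 212/365 = $1,630.9479
Total = $2,943.8137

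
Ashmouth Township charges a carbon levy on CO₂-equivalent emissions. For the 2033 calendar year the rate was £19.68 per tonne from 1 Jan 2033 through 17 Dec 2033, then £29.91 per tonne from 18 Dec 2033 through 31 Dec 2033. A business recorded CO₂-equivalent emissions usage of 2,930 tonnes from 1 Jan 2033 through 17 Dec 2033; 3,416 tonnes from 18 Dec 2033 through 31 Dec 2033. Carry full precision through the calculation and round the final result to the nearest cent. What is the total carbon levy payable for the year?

£159,834.96

1 Jan – 17 Dec 2033: 2,930 tonnes at £19.68/tonne → £57,662.40
18 Dec – 31 Dec 2033: 3,416 tonnes at £29.91/tonne → £102,172.56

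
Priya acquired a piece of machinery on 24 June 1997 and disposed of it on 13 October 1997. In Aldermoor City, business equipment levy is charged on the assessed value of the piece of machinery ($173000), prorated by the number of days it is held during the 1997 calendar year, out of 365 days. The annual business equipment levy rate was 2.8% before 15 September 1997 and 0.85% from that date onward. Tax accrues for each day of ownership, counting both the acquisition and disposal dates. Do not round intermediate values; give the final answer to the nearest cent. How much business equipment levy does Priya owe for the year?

24 June – 14 September 1997: 83 days at 2.8% → $173000 × 2.8% × 83/365 = $1101.5123
15 September – 13 October 1997: 29 days at 0.85% → $173000 × 0.85% × 29/365 = $116.8342
Total = $1218.3466

$1218.35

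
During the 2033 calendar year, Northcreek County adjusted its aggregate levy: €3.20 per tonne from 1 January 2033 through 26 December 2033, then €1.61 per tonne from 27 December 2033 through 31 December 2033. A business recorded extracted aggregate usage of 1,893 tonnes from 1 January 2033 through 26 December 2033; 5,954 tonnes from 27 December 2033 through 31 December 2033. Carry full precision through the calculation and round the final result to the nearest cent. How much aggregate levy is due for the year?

1 January – 26 December 2033: 1,893 tonnes at €3.20/tonne → €6,057.60
27 December – 31 December 2033: 5,954 tonnes at €1.61/tonne → €9,585.94

€15,643.54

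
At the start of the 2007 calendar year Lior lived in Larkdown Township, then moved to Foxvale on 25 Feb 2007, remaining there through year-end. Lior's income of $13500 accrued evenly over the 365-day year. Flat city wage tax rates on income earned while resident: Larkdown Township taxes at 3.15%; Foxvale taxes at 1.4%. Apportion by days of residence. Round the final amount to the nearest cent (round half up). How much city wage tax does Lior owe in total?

$224.60

Larkdown Township, 1 Jan – 24 Feb 2007: 55 days → $13500 × 3.15% × 55/365 = $64.0788
Foxvale, 25 Feb – 31 Dec 2007: 310 days → $13500 × 1.4% × 310/365 = $160.5205
Total = $224.5993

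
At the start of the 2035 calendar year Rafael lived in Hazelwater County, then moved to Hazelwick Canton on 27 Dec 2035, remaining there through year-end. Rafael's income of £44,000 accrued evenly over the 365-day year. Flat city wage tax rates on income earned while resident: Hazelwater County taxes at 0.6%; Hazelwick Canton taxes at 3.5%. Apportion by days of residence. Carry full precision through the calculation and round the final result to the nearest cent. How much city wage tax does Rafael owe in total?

Hazelwater County, 1 Jan – 26 Dec 2035: 360 days → £44,000 × 0.6% × 360/365 = £260.3836
Hazelwick Canton, 27 Dec – 31 Dec 2035: 5 days → £44,000 × 3.5% × 5/365 = £21.0959
Total = £281.4795

£281.48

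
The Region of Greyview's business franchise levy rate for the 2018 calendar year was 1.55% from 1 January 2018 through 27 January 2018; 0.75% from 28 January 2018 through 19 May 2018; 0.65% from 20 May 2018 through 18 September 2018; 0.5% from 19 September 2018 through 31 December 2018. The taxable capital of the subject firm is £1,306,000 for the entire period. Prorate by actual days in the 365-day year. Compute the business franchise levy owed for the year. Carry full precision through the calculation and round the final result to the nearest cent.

1 January – 27 January 2018: 27 days at 1.55% → £1,306,000 × 1.55% × 27/365 = £1,497.4274
28 January – 19 May 2018: 112 days at 0.75% → £1,306,000 × 0.75% × 112/365 = £3,005.5890
20 May – 18 September 2018: 122 days at 0.65% → £1,306,000 × 0.65% × 122/365 = £2,837.4192
19 September – 31 December 2018: 104 days at 0.5% → £1,306,000 × 0.5% × 104/365 = £1,860.6027
Total = £9,201.0384

£9,201.04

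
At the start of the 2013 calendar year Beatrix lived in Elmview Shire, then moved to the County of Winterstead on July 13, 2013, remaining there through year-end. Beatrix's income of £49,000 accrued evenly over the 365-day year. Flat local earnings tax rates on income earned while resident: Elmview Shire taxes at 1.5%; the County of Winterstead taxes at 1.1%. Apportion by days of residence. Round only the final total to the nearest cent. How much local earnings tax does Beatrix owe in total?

Elmview Shire, January 1 – July 12, 2013: 193 days → £49,000 × 1.5% × 193/365 = £388.6438
The County of Winterstead, July 13 – December 31, 2013: 172 days → £49,000 × 1.1% × 172/365 = £253.9945
Total = £642.6384

£642.64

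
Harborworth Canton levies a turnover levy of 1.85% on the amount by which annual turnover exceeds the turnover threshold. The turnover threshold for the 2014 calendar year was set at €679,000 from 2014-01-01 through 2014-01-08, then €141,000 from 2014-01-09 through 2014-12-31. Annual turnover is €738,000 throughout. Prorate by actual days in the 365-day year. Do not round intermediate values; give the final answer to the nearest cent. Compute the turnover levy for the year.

€10,826.35

2014-01-01 to 2014-01-08: 8 days, exemption €679,000 → (€738,000 − €679,000) × 1.85% × 8/365 = €23.9233
2014-01-09 to 2014-12-31: 357 days, exemption €141,000 → (€738,000 − €141,000) × 1.85% × 357/365 = €10,802.4288
Total = €10,826.3521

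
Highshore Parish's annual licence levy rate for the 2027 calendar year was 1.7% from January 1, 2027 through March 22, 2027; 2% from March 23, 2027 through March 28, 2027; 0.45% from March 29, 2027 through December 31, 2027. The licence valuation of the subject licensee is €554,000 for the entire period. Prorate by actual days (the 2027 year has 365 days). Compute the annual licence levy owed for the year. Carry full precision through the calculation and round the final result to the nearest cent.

January 1 – March 22, 2027: 81 days at 1.7% → €554,000 × 1.7% × 81/365 = €2,090.0219
March 23 – March 28, 2027: 6 days at 2% → €554,000 × 2% × 6/365 = €182.1370
March 29 – December 31, 2027: 278 days at 0.45% → €554,000 × 0.45% × 278/365 = €1,898.7781
Total = €4,170.9370

€4,170.94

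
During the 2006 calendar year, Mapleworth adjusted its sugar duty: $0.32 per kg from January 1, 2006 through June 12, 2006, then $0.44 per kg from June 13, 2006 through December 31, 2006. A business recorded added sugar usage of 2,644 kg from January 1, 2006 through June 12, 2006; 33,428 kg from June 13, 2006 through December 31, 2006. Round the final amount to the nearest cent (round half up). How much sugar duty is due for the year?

$15,554.40

January 1 – June 12, 2006: 2,644 kg at $0.32/kg → $846.08
June 13 – December 31, 2006: 33,428 kg at $0.44/kg → $14,708.32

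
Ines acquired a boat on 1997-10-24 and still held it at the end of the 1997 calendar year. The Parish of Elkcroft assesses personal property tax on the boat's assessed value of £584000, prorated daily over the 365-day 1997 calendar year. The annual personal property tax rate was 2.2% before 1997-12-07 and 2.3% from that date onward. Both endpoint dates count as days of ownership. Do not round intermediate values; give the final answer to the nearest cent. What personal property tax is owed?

1997-10-24 to 1997-12-06: 44 days at 2.2% → £584000 × 2.2% × 44/365 = £1548.8000
1997-12-07 to 1997-12-31: 25 days at 2.3% → £584000 × 2.3% × 25/365 = £920.0000
Total = £2468.8000

£2468.80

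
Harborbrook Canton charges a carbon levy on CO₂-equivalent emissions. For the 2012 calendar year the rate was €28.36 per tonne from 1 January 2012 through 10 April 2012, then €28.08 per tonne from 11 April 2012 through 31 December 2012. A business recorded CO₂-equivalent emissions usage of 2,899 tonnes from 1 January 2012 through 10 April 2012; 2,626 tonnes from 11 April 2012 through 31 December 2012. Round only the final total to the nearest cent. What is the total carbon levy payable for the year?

€155,953.72

1 January – 10 April 2012: 2,899 tonnes at €28.36/tonne → €82,215.64
11 April – 31 December 2012: 2,626 tonnes at €28.08/tonne → €73,738.08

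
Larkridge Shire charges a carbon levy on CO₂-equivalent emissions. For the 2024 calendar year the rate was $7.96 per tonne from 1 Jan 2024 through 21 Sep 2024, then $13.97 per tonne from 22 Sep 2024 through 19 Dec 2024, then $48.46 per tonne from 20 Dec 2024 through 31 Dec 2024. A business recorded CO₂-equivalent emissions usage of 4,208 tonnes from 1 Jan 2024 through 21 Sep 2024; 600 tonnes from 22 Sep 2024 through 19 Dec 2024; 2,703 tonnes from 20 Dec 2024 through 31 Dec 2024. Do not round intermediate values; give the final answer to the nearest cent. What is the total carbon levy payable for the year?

1 Jan – 21 Sep 2024: 4,208 tonnes at $7.96/tonne → $33,495.68
22 Sep – 19 Dec 2024: 600 tonnes at $13.97/tonne → $8,382.00
20 Dec – 31 Dec 2024: 2,703 tonnes at $48.46/tonne → $130,987.38

$172,865.06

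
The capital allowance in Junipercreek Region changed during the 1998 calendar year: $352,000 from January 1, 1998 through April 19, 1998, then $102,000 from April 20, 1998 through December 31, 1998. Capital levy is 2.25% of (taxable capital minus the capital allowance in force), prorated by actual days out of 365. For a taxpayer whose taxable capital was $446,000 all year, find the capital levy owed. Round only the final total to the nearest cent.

$6,060.21

January 1 – April 19, 1998: 109 days, exemption $352,000 → ($446,000 − $352,000) × 2.25% × 109/365 = $631.6027
April 20 – December 31, 1998: 256 days, exemption $102,000 → ($446,000 − $102,000) × 2.25% × 256/365 = $5,428.6027
Total = $6,060.2055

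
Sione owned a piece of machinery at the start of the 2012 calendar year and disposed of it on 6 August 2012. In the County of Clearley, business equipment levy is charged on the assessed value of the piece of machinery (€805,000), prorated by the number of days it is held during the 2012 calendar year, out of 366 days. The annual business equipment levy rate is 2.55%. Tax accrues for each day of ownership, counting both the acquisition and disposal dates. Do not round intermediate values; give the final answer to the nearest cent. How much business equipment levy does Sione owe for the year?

€12,282.85

Days held (1 January – 6 August 2012): 219 out of 366
Tax = €805,000 × 2.55% × 219/366 = €12,282.8484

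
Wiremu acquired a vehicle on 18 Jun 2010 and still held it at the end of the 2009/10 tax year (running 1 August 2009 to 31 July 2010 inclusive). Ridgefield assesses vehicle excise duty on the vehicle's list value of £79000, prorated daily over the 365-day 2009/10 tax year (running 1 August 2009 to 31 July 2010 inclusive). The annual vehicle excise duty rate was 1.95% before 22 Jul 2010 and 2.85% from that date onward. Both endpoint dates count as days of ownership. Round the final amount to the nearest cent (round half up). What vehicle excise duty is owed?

18 Jun – 21 Jul 2010: 34 days at 1.95% → £79000 × 1.95% × 34/365 = £143.4986
22 Jul – 31 Jul 2010: 10 days at 2.85% → £79000 × 2.85% × 10/365 = £61.6849
Total = £205.1836

£205.18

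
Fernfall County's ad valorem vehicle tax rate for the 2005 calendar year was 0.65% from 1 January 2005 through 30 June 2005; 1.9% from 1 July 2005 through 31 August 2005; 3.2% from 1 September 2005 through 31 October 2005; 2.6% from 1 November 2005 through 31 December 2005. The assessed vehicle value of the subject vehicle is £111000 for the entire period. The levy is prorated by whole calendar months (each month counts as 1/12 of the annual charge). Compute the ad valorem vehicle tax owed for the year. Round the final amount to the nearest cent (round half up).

£1785.25

1 January – 30 June 2005: 6 months at 0.65% → £111000 × 0.65% × 6/12 = £360.7500
1 July – 31 August 2005: 2 months at 1.9% → £111000 × 1.9% × 2/12 = £351.5000
1 September – 31 October 2005: 2 months at 3.2% → £111000 × 3.2% × 2/12 = £592.0000
1 November – 31 December 2005: 2 months at 2.6% → £111000 × 2.6% × 2/12 = £481.0000
Total = £1785.2500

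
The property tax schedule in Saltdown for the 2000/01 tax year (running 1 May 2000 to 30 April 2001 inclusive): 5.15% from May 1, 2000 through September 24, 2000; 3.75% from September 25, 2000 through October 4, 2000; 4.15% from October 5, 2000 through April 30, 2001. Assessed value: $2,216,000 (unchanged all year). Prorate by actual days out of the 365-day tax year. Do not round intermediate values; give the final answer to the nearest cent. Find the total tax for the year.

$100,645.86

May 1 – September 24, 2000: 147 days at 5.15% → $2,216,000 × 5.15% × 147/365 = $45,962.2685
September 25 – October 4, 2000: 10 days at 3.75% → $2,216,000 × 3.75% × 10/365 = $2,276.7123
October 5, 2000 – April 30, 2001: 208 days at 4.15% → $2,216,000 × 4.15% × 208/365 = $52,406.8822
Total = $100,645.8630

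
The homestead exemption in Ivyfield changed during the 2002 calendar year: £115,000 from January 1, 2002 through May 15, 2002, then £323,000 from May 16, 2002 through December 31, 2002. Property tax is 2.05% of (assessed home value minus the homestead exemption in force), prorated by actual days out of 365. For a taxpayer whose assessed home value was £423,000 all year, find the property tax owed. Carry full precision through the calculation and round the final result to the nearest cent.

January 1 – May 15, 2002: 135 days, exemption £115,000 → (£423,000 − £115,000) × 2.05% × 135/365 = £2,335.3151
May 16 – December 31, 2002: 230 days, exemption £323,000 → (£423,000 − £323,000) × 2.05% × 230/365 = £1,291.7808
Total = £3,627.0959

£3,627.10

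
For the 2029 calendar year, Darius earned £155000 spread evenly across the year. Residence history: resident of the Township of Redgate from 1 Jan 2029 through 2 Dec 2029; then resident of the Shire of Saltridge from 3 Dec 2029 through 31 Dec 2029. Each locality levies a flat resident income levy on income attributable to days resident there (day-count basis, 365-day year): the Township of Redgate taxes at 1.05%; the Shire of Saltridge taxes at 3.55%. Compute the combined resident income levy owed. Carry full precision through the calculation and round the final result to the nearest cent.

£1935.38

The Township of Redgate, 1 Jan – 2 Dec 2029: 336 days → £155000 × 1.05% × 336/365 = £1498.1918
The Shire of Saltridge, 3 Dec – 31 Dec 2029: 29 days → £155000 × 3.55% × 29/365 = £437.1849
Total = £1935.3767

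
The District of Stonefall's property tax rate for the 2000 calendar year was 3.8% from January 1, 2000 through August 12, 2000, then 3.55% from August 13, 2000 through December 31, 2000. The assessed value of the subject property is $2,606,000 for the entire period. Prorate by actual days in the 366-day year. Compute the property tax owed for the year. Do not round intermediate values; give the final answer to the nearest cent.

January 1 – August 12, 2000: 225 days at 3.8% → $2,606,000 × 3.8% × 225/366 = $60,877.8689
August 13 – December 31, 2000: 141 days at 3.55% → $2,606,000 × 3.55% × 141/366 = $35,640.2541
Total = $96,518.1230

$96,518.12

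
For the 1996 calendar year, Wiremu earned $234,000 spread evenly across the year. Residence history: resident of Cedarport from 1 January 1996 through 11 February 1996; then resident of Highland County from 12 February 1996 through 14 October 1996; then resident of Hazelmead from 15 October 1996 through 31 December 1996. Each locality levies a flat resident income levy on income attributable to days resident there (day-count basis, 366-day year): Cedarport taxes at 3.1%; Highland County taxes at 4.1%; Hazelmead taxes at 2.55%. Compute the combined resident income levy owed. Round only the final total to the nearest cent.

Cedarport, 1 January – 11 February 1996: 42 days → $234,000 × 3.1% × 42/366 = $832.4262
Highland County, 12 February – 14 October 1996: 246 days → $234,000 × 4.1% × 246/366 = $6,448.4262
Hazelmead, 15 October – 31 December 1996: 78 days → $234,000 × 2.55% × 78/366 = $1,271.6557
Total = $8,552.5082

$8,552.51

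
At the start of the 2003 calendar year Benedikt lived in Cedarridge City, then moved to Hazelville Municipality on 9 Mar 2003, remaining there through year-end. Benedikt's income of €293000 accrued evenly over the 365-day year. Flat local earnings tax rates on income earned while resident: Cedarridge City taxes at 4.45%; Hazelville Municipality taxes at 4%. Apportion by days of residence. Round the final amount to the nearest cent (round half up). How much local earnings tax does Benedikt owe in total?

Cedarridge City, 1 Jan – 8 Mar 2003: 67 days → €293000 × 4.45% × 67/365 = €2393.3685
Hazelville Municipality, 9 Mar – 31 Dec 2003: 298 days → €293000 × 4% × 298/365 = €9568.6575
Total = €11962.0260

€11962.03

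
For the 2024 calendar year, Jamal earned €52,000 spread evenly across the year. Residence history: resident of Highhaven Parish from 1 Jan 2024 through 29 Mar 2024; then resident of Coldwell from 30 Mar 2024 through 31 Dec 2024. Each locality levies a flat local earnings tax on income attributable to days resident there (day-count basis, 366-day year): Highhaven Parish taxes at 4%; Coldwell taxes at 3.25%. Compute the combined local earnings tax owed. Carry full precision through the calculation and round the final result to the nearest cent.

€1,784.84

Highhaven Parish, 1 Jan – 29 Mar 2024: 89 days → €52,000 × 4% × 89/366 = €505.7923
Coldwell, 30 Mar – 31 Dec 2024: 277 days → €52,000 × 3.25% × 277/366 = €1,279.0437
Total = €1,784.8361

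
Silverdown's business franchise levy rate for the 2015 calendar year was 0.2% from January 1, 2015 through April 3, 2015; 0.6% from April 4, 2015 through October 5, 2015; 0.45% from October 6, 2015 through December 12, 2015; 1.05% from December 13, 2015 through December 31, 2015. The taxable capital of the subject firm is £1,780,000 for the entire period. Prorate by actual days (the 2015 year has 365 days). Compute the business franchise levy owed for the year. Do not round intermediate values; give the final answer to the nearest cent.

£8,785.40

January 1 – April 3, 2015: 93 days at 0.2% → £1,780,000 × 0.2% × 93/365 = £907.0685
April 4 – October 5, 2015: 185 days at 0.6% → £1,780,000 × 0.6% × 185/365 = £5,413.1507
October 6 – December 12, 2015: 68 days at 0.45% → £1,780,000 × 0.45% × 68/365 = £1,492.2740
December 13 – December 31, 2015: 19 days at 1.05% → £1,780,000 × 1.05% × 19/365 = £972.9041
Total = £8,785.3973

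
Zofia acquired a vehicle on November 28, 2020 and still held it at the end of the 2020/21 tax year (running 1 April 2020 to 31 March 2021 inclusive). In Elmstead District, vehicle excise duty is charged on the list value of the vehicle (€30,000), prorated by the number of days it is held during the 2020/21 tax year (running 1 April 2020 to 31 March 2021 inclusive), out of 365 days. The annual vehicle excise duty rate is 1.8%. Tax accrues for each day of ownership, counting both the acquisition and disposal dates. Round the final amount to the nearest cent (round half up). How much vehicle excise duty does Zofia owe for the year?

€183.45

Days held (November 28, 2020 – March 31, 2021): 124 out of 365
Tax = €30,000 × 1.8% × 124/365 = €183.4521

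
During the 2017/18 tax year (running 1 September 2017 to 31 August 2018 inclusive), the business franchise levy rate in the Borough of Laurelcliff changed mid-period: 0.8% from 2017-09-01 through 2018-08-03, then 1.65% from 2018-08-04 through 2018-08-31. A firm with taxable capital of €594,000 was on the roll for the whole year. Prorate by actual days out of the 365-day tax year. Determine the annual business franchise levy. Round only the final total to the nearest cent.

€5,139.32

2017-09-01 to 2018-08-03: 337 days at 0.8% → €594,000 × 0.8% × 337/365 = €4,387.4630
2018-08-04 to 2018-08-31: 28 days at 1.65% → €594,000 × 1.65% × 28/365 = €751.8575
Total = €5,139.3205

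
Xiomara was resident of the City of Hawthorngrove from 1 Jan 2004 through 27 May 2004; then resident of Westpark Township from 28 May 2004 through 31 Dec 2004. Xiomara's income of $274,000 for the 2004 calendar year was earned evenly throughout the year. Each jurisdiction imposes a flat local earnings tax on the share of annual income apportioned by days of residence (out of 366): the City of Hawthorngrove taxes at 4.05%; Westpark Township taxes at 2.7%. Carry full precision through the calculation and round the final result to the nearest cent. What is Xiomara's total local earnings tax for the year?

The City of Hawthorngrove, 1 Jan – 27 May 2004: 148 days → $274,000 × 4.05% × 148/366 = $4,487.3115
Westpark Township, 28 May – 31 Dec 2004: 218 days → $274,000 × 2.7% × 218/366 = $4,406.4590
Total = $8,893.7705

$8,893.77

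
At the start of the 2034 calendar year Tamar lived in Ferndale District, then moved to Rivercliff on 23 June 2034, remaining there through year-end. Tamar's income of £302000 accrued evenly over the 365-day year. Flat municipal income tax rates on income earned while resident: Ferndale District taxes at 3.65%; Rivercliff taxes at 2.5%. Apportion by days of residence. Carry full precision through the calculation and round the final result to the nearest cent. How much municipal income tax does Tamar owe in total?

£9196.11

Ferndale District, 1 January – 22 June 2034: 173 days → £302000 × 3.65% × 173/365 = £5224.6000
Rivercliff, 23 June – 31 December 2034: 192 days → £302000 × 2.5% × 192/365 = £3971.5068
Total = £9196.1068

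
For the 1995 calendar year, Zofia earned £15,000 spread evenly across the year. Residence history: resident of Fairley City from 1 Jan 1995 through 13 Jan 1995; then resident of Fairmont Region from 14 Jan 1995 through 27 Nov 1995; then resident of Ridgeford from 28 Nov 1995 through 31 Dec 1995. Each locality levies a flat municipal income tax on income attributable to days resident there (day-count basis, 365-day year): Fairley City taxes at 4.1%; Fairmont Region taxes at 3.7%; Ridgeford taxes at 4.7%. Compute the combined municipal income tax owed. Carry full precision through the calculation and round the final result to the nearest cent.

£571.11

Fairley City, 1 Jan – 13 Jan 1995: 13 days → £15,000 × 4.1% × 13/365 = £21.9041
Fairmont Region, 14 Jan – 27 Nov 1995: 318 days → £15,000 × 3.7% × 318/365 = £483.5342
Ridgeford, 28 Nov – 31 Dec 1995: 34 days → £15,000 × 4.7% × 34/365 = £65.6712
Total = £571.1096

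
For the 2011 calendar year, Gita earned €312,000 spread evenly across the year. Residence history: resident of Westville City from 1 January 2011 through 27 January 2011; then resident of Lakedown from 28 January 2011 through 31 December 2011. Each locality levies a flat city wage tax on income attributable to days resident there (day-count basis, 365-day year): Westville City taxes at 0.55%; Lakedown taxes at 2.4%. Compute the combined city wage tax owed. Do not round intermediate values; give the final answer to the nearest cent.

€7,061.03

Westville City, 1 January – 27 January 2011: 27 days → €312,000 × 0.55% × 27/365 = €126.9370
Lakedown, 28 January – 31 December 2011: 338 days → €312,000 × 2.4% × 338/365 = €6,934.0932
Total = €7,061.0301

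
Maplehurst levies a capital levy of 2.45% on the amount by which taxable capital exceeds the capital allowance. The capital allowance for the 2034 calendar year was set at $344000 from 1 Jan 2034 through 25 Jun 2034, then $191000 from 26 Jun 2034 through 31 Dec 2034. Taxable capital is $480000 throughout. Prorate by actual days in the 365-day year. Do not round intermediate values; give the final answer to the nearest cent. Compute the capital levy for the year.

1 Jan – 25 Jun 2034: 176 days, exemption $344000 → ($480000 − $344000) × 2.45% × 176/365 = $1606.6630
26 Jun – 31 Dec 2034: 189 days, exemption $191000 → ($480000 − $191000) × 2.45% × 189/365 = $3666.3411
Total = $5273.0041

$5273.00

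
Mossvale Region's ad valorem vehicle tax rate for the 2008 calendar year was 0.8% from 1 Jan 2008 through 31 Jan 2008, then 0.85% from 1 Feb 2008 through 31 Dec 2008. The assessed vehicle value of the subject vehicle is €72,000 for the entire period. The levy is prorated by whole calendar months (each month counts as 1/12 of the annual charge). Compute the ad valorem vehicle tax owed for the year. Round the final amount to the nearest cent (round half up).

€609.00

1 Jan – 31 Jan 2008: 1 month at 0.8% → €72,000 × 0.8% × 1/12 = €48.0000
1 Feb – 31 Dec 2008: 11 months at 0.85% → €72,000 × 0.85% × 11/12 = €561.0000
Total = €609.0000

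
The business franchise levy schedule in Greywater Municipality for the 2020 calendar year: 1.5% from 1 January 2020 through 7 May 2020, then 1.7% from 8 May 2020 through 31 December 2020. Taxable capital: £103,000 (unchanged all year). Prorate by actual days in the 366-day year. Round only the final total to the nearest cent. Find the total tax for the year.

1 January – 7 May 2020: 128 days at 1.5% → £103,000 × 1.5% × 128/366 = £540.3279
8 May – 31 December 2020: 238 days at 1.7% → £103,000 × 1.7% × 238/366 = £1,138.6284
Total = £1,678.9563

£1,678.96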